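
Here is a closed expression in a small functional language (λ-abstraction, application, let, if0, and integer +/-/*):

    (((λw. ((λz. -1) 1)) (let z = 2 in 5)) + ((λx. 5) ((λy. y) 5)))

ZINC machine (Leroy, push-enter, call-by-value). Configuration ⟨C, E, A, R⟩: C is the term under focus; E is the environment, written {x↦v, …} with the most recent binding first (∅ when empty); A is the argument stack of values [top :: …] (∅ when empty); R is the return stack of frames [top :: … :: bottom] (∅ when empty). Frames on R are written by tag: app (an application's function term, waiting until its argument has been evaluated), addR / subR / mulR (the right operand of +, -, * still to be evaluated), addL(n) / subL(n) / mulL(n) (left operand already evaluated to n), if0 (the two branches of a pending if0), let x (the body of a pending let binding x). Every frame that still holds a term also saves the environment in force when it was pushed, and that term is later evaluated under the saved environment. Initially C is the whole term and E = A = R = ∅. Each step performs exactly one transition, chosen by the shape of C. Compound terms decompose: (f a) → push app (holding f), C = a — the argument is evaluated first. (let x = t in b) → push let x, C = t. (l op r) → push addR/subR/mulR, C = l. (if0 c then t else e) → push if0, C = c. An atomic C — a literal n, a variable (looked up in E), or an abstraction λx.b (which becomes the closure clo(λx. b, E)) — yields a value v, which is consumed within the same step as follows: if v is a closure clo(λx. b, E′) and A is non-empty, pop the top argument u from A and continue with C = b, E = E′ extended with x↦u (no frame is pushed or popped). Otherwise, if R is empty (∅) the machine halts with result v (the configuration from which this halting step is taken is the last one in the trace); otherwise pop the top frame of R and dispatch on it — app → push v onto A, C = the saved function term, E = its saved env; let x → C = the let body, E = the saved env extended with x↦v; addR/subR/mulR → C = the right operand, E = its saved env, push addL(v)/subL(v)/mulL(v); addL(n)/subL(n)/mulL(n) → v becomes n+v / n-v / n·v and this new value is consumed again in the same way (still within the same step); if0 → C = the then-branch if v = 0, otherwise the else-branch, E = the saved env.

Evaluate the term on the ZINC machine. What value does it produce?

[0] [C=(((λw. ((λz. -1) 1)) (let z = 2 in 5)) + ((λx. 5) ((λy. y) 5))) | E=∅ | A=∅ | R=∅]
[1] [C=((λw. ((λz. -1) 1)) (let z = 2 in 5)) | E=∅ | A=∅ | R=[addR]]
[2] [C=(let z = 2 in 5) | E=∅ | A=∅ | R=[app :: addR]]
[3] [C=2 | E=∅ | A=∅ | R=[let z :: app :: addR]]
[4] [C=5 | E={z↦2} | A=∅ | R=[app :: addR]]
[5] [C=(λw. ((λz. -1) 1)) | E=∅ | A=[5] | R=[addR]]
[6] [C=((λz. -1) 1) | E={w↦5} | A=∅ | R=[addR]]
[7] [C=1 | E={w↦5} | A=∅ | R=[app :: addR]]
[8] [C=(λz. -1) | E={w↦5} | A=[1] | R=[addR]]
[9] [C=-1 | E={z↦1, w↦5} | A=∅ | R=[addR]]
[10] [C=((λx. 5) ((λy. y) 5)) | E=∅ | A=∅ | R=[addL(-1)]]
[11] [C=((λy. y) 5) | E=∅ | A=∅ | R=[app :: addL(-1)]]
[12] [C=5 | E=∅ | A=∅ | R=[app :: app :: addL(-1)]]
[13] [C=(λy. y) | E=∅ | A=[5] | R=[app :: addL(-1)]]
[14] [C=y | E={y↦5} | A=∅ | R=[app :: addL(-1)]]
[15] [C=(λx. 5) | E=∅ | A=[5] | R=[addL(-1)]]
[16] [C=5 | E={x↦5} | A=∅ | R=[addL(-1)]]
→ final value 4

Answer: 4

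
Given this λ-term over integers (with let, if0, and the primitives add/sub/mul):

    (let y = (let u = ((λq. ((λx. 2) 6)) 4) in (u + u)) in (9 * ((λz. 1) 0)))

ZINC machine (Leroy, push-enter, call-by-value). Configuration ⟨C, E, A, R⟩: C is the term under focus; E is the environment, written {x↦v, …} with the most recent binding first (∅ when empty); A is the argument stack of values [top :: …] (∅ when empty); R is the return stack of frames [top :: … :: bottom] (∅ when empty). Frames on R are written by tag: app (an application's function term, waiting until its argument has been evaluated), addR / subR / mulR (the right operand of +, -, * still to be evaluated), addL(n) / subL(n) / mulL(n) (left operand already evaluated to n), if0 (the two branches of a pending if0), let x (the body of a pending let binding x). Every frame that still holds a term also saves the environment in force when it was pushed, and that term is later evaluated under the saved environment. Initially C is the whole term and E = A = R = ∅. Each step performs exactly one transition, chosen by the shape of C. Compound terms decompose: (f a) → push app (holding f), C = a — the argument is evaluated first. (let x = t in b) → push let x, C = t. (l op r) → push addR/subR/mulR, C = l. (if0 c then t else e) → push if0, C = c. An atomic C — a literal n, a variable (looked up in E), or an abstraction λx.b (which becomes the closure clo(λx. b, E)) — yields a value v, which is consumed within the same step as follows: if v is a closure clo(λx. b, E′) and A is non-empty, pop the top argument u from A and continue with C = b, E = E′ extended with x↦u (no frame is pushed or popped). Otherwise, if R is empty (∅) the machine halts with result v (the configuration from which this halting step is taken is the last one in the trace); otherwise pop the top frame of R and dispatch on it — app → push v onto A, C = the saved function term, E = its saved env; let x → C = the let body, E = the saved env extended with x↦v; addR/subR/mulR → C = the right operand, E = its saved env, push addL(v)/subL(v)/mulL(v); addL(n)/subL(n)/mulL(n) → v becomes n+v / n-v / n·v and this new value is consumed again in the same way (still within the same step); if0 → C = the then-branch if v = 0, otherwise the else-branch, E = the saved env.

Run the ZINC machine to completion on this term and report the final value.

0. ⟨C=(let y = (let u = ((λq. ((λx. 2) 6)) 4) in (u + u)) in (9 * ((λz. 1) 0))); E=∅; A=∅; R=∅⟩
1. ⟨C=(let u = ((λq. ((λx. 2) 6)) 4) in (u + u)); E=∅; A=∅; R=[let y]⟩
2. ⟨C=((λq. ((λx. 2) 6)) 4); E=∅; A=∅; R=[let u :: let y]⟩
3. ⟨C=4; E=∅; A=∅; R=[app :: let u :: let y]⟩
4. ⟨C=(λq. ((λx. 2) 6)); E=∅; A=[4]; R=[let u :: let y]⟩
5. ⟨C=((λx. 2) 6); E={q↦4}; A=∅; R=[let u :: let y]⟩
6. ⟨C=6; E={q↦4}; A=∅; R=[app :: let u :: let y]⟩
7. ⟨C=(λx. 2); E={q↦4}; A=[6]; R=[let u :: let y]⟩
8. ⟨C=2; E={x↦6, q↦4}; A=∅; R=[let u :: let y]⟩
9. ⟨C=(u + u); E={u↦2}; A=∅; R=[let y]⟩
10. ⟨C=u; E={u↦2}; A=∅; R=[addR :: let y]⟩
11. ⟨C=u; E={u↦2}; A=∅; R=[addL(2) :: let y]⟩
12. ⟨C=(9 * ((λz. 1) 0)); E={y↦4}; A=∅; R=∅⟩
13. ⟨C=9; E={y↦4}; A=∅; R=[mulR]⟩
14. ⟨C=((λz. 1) 0); E={y↦4}; A=∅; R=[mulL(9)]⟩
15. ⟨C=0; E={y↦4}; A=∅; R=[app :: mulL(9)]⟩
16. ⟨C=(λz. 1); E={y↦4}; A=[0]; R=[mulL(9)]⟩
17. ⟨C=1; E={z↦0, y↦4}; A=∅; R=[mulL(9)]⟩
→ final value 9

Answer: 9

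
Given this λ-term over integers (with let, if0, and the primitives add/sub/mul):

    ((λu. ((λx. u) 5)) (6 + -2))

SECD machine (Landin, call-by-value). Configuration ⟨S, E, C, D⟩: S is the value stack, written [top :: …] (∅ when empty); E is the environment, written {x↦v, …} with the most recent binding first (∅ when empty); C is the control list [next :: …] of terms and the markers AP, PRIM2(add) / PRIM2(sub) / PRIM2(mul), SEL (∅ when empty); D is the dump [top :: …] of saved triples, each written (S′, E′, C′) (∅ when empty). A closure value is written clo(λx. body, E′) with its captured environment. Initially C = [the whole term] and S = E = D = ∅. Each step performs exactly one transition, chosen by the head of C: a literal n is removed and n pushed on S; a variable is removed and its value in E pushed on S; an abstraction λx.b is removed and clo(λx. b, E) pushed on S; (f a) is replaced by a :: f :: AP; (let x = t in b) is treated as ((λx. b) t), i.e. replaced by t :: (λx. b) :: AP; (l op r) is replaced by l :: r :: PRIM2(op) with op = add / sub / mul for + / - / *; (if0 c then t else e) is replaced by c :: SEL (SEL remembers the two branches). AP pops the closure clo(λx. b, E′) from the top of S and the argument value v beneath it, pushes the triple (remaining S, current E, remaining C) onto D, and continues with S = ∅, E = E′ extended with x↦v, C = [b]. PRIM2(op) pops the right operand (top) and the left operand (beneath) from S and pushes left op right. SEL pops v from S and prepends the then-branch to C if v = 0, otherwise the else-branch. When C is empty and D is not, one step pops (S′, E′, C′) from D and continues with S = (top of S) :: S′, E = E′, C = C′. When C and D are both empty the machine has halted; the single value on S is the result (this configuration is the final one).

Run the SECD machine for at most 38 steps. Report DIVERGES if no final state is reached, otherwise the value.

Answer: 4

Execution trace:
t=0: ⟨S=∅; E=∅; C=[((λu. ((λx. u) 5)) (6 + -2))]; D=∅⟩
t=1: ⟨S=∅; E=∅; C=[(6 + -2) :: (λu. ((λx. u) 5)) :: AP]; D=∅⟩
t=2: ⟨S=∅; E=∅; C=[6 :: -2 :: PRIM2(add) :: (λu. ((λx. u) 5)) :: AP]; D=∅⟩
t=3: ⟨S=[6]; E=∅; C=[-2 :: PRIM2(add) :: (λu. ((λx. u) 5)) :: AP]; D=∅⟩
t=4: ⟨S=[-2 :: 6]; E=∅; C=[PRIM2(add) :: (λu. ((λx. u) 5)) :: AP]; D=∅⟩
t=5: ⟨S=[4]; E=∅; C=[(λu. ((λx. u) 5)) :: AP]; D=∅⟩
t=6: ⟨S=[clo(λu. ((λx. u) 5), ∅) :: 4]; E=∅; C=[AP]; D=∅⟩
t=7: ⟨S=∅; E={u↦4}; C=[((λx. u) 5)]; D=[(∅, ∅, ∅)]⟩
t=8: ⟨S=∅; E={u↦4}; C=[5 :: (λx. u) :: AP]; D=[(∅, ∅, ∅)]⟩
t=9: ⟨S=[5]; E={u↦4}; C=[(λx. u) :: AP]; D=[(∅, ∅, ∅)]⟩
t=10: ⟨S=[clo(λx. u, {u↦4}) :: 5]; E={u↦4}; C=[AP]; D=[(∅, ∅, ∅)]⟩
t=11: ⟨S=∅; E={x↦5, u↦4}; C=[u]; D=[(∅, {u↦4}, ∅) :: (∅, ∅, ∅)]⟩
t=12: ⟨S=[4]; E={x↦5, u↦4}; C=∅; D=[(∅, {u↦4}, ∅) :: (∅, ∅, ∅)]⟩
t=13: ⟨S=[4]; E={u↦4}; C=∅; D=[(∅, ∅, ∅)]⟩
t=14: ⟨S=[4]; E=∅; C=∅; D=∅⟩
→ final value 4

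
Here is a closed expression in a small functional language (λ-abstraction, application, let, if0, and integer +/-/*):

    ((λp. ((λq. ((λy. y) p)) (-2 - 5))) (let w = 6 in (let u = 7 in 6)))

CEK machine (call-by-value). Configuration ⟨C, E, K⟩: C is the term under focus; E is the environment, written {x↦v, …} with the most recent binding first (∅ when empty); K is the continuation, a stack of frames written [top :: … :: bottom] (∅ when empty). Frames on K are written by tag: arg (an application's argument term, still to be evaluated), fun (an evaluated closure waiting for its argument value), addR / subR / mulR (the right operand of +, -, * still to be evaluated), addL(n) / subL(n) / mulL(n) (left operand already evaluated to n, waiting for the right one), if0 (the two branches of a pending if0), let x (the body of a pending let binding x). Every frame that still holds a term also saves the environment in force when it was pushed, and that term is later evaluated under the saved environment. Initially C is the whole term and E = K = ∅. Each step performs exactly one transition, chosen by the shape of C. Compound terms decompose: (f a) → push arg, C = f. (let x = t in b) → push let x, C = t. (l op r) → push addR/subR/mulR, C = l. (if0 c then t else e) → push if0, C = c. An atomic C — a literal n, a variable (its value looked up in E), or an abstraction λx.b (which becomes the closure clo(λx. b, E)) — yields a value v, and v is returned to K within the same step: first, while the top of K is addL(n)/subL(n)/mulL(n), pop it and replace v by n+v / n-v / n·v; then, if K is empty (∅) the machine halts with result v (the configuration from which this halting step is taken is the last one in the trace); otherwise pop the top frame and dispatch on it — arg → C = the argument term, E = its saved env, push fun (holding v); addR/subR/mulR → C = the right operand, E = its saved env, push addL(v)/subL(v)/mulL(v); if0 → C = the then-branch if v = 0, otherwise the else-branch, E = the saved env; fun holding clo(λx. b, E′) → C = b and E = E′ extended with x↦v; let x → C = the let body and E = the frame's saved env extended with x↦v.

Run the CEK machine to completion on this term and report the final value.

t=0: [C=((λp. ((λq. ((λy. y) p)) (-2 - 5))) (let w = 6 in (let u = 7 in 6))) | E=∅ | K=∅]
t=1: [C=(λp. ((λq. ((λy. y) p)) (-2 - 5))) | E=∅ | K=[arg]]
t=2: [C=(let w = 6 in (let u = 7 in 6)) | E=∅ | K=[fun]]
t=3: [C=6 | E=∅ | K=[let w :: fun]]
t=4: [C=(let u = 7 in 6) | E={w↦6} | K=[fun]]
t=5: [C=7 | E={w↦6} | K=[let u :: fun]]
t=6: [C=6 | E={u↦7, w↦6} | K=[fun]]
t=7: [C=((λq. ((λy. y) p)) (-2 - 5)) | E={p↦6} | K=∅]
t=8: [C=(λq. ((λy. y) p)) | E={p↦6} | K=[arg]]
t=9: [C=(-2 - 5) | E={p↦6} | K=[fun]]
t=10: [C=-2 | E={p↦6} | K=[subR :: fun]]
t=11: [C=5 | E={p↦6} | K=[subL(-2) :: fun]]
t=12: [C=((λy. y) p) | E={q↦-7, p↦6} | K=∅]
t=13: [C=(λy. y) | E={q↦-7, p↦6} | K=[arg]]
t=14: [C=p | E={q↦-7, p↦6} | K=[fun]]
t=15: [C=y | E={y↦6, q↦-7, p↦6} | K=∅]
→ final value 6

Answer: 6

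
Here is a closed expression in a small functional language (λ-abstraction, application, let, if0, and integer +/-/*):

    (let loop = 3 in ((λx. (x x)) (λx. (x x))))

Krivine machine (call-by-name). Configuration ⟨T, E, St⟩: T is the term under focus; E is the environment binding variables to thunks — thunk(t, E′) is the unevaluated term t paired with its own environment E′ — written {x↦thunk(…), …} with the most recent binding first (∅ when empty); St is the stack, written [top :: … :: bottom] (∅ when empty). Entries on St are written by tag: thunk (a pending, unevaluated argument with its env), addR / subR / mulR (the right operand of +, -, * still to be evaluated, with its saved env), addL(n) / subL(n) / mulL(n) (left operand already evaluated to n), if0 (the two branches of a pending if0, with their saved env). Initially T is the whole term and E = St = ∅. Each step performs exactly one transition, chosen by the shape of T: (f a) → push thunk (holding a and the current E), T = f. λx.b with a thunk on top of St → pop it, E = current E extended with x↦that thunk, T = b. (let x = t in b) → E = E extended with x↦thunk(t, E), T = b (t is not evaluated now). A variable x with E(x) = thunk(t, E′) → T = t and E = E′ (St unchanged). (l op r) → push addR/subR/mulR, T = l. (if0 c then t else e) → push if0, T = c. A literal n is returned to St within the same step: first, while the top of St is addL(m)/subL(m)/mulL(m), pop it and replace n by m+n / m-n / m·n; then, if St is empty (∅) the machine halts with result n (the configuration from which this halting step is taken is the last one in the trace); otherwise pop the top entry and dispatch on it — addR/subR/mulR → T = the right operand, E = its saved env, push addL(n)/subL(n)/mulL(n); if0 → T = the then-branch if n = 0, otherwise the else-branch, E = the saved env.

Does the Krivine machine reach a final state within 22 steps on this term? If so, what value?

t=0: [T=(let loop = 3 in ((λx. (x x)) (λx. (x x)))) | E=∅ | St=∅]
t=1: [T=((λx. (x x)) (λx. (x x))) | E={loop↦thunk(3, ∅)} | St=∅]
t=2: [T=(λx. (x x)) | E={loop↦thunk(3, ∅)} | St=[thunk]]
t=3: [T=(x x) | E={x↦thunk((λx. (x x)), {loop↦thunk(3, ∅)}), loop↦thunk(3, ∅)} | St=∅]
t=4: [T=x | E={x↦thunk((λx. (x x)), {loop↦thunk(3, ∅)}), loop↦thunk(3, ∅)} | St=[thunk]]
t=5: [T=(λx. (x x)) | E={loop↦thunk(3, ∅)} | St=[thunk]]
t=6: [T=(x x) | E={x↦thunk(x, {x↦thunk((λx. (x x)), {loop↦thunk(3, ∅)}), loop↦thunk(3, ∅)}), loop↦thunk(3, ∅)} | St=∅]
t=7: [T=x | E={x↦thunk(x, {x↦thunk((λx. (x x)), {loop↦thunk(3, ∅)}), loop↦thunk(3, ∅)}), loop↦thunk(3, ∅)} | St=[thunk]]
t=8: [T=x | E={x↦thunk((λx. (x x)), {loop↦thunk(3, ∅)}), loop↦thunk(3, ∅)} | St=[thunk]]
t=9: [T=(λx. (x x)) | E={loop↦thunk(3, ∅)} | St=[thunk]]
t=10: [T=(x x) | E={x↦thunk(x, {x↦thunk(x, {x↦thunk((λx. (x x)), {loop↦thunk(3, ∅)}), loop↦thunk(3, ∅)}), loop↦thunk(3, ∅)}), loop↦thunk(3, ∅)} | St=∅]
t=11: [T=x | E={x↦thunk(x, {x↦thunk(x, {x↦thunk((λx. (x x)), {loop↦thunk(3, ∅)}), loop↦thunk(3, ∅)}), loop↦thunk(3, ∅)}), loop↦thunk(3, ∅)} | St=[thunk]]
t=12: [T=x | E={x↦thunk(x, {x↦thunk((λx. (x x)), {loop↦thunk(3, ∅)}), loop↦thunk(3, ∅)}), loop↦thunk(3, ∅)} | St=[thunk]]
t=13: [T=x | E={x↦thunk((λx. (x x)), {loop↦thunk(3, ∅)}), loop↦thunk(3, ∅)} | St=[thunk]]
t=14: [T=(λx. (x x)) | E={loop↦thunk(3, ∅)} | St=[thunk]]
t=15: [T=(x x) | E={x↦thunk(x, {x↦thunk(x, {x↦thunk(x, {x↦thunk((λx. (x x)), {loop↦thunk(3, ∅)}), loop↦thunk(3, ∅)}), loop↦thunk(3, ∅)}), loop↦thunk(3, ∅)}), loop↦thunk(3, ∅)} | St=∅]
t=16: [T=x | E={x↦thunk(x, {x↦thunk(x, {x↦thunk(x, {x↦thunk((λx. (x x)), {loop↦thunk(3, ∅)}), loop↦thunk(3, ∅)}), loop↦thunk(3, ∅)}), loop↦thunk(3, ∅)}), loop↦thunk(3, ∅)} | St=[thunk]]
t=17: [T=x | E={x↦thunk(x, {x↦thunk(x, {x↦thunk((λx. (x x)), {loop↦thunk(3, ∅)}), loop↦thunk(3, ∅)}), loop↦thunk(3, ∅)}), loop↦thunk(3, ∅)} | St=[thunk]]
t=18: [T=x | E={x↦thunk(x, {x↦thunk((λx. (x x)), {loop↦thunk(3, ∅)}), loop↦thunk(3, ∅)}), loop↦thunk(3, ∅)} | St=[thunk]]
t=19: [T=x | E={x↦thunk((λx. (x x)), {loop↦thunk(3, ∅)}), loop↦thunk(3, ∅)} | St=[thunk]]
t=20: [T=(λx. (x x)) | E={loop↦thunk(3, ∅)} | St=[thunk]]
t=21: [T=(x x) | E={x↦thunk(x, {x↦thunk(x, {x↦thunk(x, {x↦thunk(x, {x↦thunk((λx. (x x)), {loop↦thunk(3, ∅)}), loop↦thunk(3, ∅)}), loop↦thunk(3, ∅)}), loop↦thunk(3, ∅)}), loop↦thunk(3, ∅)}), loop↦thunk(3, ∅)} | St=∅]
t=22: [T=x | E={x↦thunk(x, {x↦thunk(x, {x↦thunk(x, {x↦thunk(x, {x↦thunk((λx. (x x)), {loop↦thunk(3, ∅)}), loop↦thunk(3, ∅)}), loop↦thunk(3, ∅)}), loop↦thunk(3, ∅)}), loop↦thunk(3, ∅)}), loop↦thunk(3, ∅)} | St=[thunk]]
→ 22 transitions taken and the configuration is still not final: no result within 22 steps

Answer: DIVERGES (no final state within 22 steps)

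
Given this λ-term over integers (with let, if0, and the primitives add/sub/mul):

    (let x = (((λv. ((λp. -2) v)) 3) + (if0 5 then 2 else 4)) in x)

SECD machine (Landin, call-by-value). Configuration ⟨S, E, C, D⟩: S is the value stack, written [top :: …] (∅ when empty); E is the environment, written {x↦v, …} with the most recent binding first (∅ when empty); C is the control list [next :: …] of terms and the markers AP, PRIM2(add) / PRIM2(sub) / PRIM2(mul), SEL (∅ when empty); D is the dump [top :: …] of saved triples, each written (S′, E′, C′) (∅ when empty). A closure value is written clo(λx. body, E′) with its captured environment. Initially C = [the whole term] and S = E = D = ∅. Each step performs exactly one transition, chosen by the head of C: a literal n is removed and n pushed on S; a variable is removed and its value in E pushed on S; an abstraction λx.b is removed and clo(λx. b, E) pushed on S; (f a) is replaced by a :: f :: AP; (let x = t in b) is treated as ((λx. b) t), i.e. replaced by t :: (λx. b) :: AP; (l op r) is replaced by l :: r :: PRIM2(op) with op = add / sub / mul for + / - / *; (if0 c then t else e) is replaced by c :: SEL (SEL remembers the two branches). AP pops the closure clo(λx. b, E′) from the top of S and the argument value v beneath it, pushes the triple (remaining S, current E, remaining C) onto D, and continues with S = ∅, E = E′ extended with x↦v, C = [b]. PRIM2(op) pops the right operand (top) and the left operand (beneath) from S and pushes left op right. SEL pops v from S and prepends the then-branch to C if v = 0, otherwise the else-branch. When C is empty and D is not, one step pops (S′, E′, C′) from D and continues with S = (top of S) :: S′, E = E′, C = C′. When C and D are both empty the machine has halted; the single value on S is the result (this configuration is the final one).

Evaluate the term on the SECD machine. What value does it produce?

Answer: 2

Machine steps:
t=0: ⟨S=∅; E=∅; C=[(let x = (((λv. ((λp. -2) v)) 3) + (if0 5 then 2 else 4)) in x)]; D=∅⟩
t=1: ⟨S=∅; E=∅; C=[(((λv. ((λp. -2) v)) 3) + (if0 5 then 2 else 4)) :: (λx. x) :: AP]; D=∅⟩
t=2: ⟨S=∅; E=∅; C=[((λv. ((λp. -2) v)) 3) :: (if0 5 then 2 else 4) :: PRIM2(add) :: (λx. x) :: AP]; D=∅⟩
t=3: ⟨S=∅; E=∅; C=[3 :: (λv. ((λp. -2) v)) :: AP :: (if0 5 then 2 else 4) :: PRIM2(add) :: (λx. x) :: AP]; D=∅⟩
t=4: ⟨S=[3]; E=∅; C=[(λv. ((λp. -2) v)) :: AP :: (if0 5 then 2 else 4) :: PRIM2(add) :: (λx. x) :: AP]; D=∅⟩
t=5: ⟨S=[clo(λv. ((λp. -2) v), ∅) :: 3]; E=∅; C=[AP :: (if0 5 then 2 else 4) :: PRIM2(add) :: (λx. x) :: AP]; D=∅⟩
t=6: ⟨S=∅; E={v↦3}; C=[((λp. -2) v)]; D=[(∅, ∅, [(if0 5 then 2 else 4) :: PRIM2(add) :: (λx. x) :: AP])]⟩
t=7: ⟨S=∅; E={v↦3}; C=[v :: (λp. -2) :: AP]; D=[(∅, ∅, [(if0 5 then 2 else 4) :: PRIM2(add) :: (λx. x) :: AP])]⟩
t=8: ⟨S=[3]; E={v↦3}; C=[(λp. -2) :: AP]; D=[(∅, ∅, [(if0 5 then 2 else 4) :: PRIM2(add) :: (λx. x) :: AP])]⟩
t=9: ⟨S=[clo(λp. -2, {v↦3}) :: 3]; E={v↦3}; C=[AP]; D=[(∅, ∅, [(if0 5 then 2 else 4) :: PRIM2(add) :: (λx. x) :: AP])]⟩
t=10: ⟨S=∅; E={p↦3, v↦3}; C=[-2]; D=[(∅, {v↦3}, ∅) :: (∅, ∅, [(if0 5 then 2 else 4) :: PRIM2(add) :: (λx. x) :: AP])]⟩
t=11: ⟨S=[-2]; E={p↦3, v↦3}; C=∅; D=[(∅, {v↦3}, ∅) :: (∅, ∅, [(if0 5 then 2 else 4) :: PRIM2(add) :: (λx. x) :: AP])]⟩
t=12: ⟨S=[-2]; E={v↦3}; C=∅; D=[(∅, ∅, [(if0 5 then 2 else 4) :: PRIM2(add) :: (λx. x) :: AP])]⟩
t=13: ⟨S=[-2]; E=∅; C=[(if0 5 then 2 else 4) :: PRIM2(add) :: (λx. x) :: AP]; D=∅⟩
t=14: ⟨S=[-2]; E=∅; C=[5 :: SEL :: PRIM2(add) :: (λx. x) :: AP]; D=∅⟩
t=15: ⟨S=[5 :: -2]; E=∅; C=[SEL :: PRIM2(add) :: (λx. x) :: AP]; D=∅⟩
t=16: ⟨S=[-2]; E=∅; C=[4 :: PRIM2(add) :: (λx. x) :: AP]; D=∅⟩
t=17: ⟨S=[4 :: -2]; E=∅; C=[PRIM2(add) :: (λx. x) :: AP]; D=∅⟩
t=18: ⟨S=[2]; E=∅; C=[(λx. x) :: AP]; D=∅⟩
t=19: ⟨S=[clo(λx. x, ∅) :: 2]; E=∅; C=[AP]; D=∅⟩
t=20: ⟨S=∅; E={x↦2}; C=[x]; D=[(∅, ∅, ∅)]⟩
t=21: ⟨S=[2]; E={x↦2}; C=∅; D=[(∅, ∅, ∅)]⟩
t=22: ⟨S=[2]; E=∅; C=∅; D=∅⟩
→ final value 2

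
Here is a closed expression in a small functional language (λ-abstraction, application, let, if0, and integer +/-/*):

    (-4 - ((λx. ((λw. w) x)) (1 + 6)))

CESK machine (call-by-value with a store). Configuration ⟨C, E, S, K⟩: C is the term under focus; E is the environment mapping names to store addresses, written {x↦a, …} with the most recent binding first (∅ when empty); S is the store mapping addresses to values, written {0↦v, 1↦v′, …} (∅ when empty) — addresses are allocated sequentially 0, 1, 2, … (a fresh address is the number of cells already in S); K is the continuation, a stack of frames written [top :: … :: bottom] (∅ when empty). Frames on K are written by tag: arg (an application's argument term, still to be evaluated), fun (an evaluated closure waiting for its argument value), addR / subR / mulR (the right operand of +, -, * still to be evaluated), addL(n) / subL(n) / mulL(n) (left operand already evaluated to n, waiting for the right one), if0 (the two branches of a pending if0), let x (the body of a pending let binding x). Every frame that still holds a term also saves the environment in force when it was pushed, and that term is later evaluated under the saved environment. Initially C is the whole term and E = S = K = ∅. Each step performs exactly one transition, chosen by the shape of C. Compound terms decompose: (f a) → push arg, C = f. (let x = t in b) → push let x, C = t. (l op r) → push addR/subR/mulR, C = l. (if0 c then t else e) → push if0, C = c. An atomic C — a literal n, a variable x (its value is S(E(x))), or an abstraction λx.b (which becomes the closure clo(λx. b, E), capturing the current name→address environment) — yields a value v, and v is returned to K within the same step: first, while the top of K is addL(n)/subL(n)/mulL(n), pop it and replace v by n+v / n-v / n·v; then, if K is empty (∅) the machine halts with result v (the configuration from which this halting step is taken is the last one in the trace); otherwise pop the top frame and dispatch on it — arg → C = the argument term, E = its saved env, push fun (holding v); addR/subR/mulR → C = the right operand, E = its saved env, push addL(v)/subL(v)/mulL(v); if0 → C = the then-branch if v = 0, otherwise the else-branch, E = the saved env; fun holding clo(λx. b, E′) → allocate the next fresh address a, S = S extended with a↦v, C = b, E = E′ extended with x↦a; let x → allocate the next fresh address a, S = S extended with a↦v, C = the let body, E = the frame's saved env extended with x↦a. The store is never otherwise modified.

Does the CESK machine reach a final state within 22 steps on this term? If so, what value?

step 0: [C=(-4 - ((λx. ((λw. w) x)) (1 + 6))) | E=∅ | S=∅ | K=∅]
step 1: [C=-4 | E=∅ | S=∅ | K=[subR]]
step 2: [C=((λx. ((λw. w) x)) (1 + 6)) | E=∅ | S=∅ | K=[subL(-4)]]
step 3: [C=(λx. ((λw. w) x)) | E=∅ | S=∅ | K=[arg :: subL(-4)]]
step 4: [C=(1 + 6) | E=∅ | S=∅ | K=[fun :: subL(-4)]]
step 5: [C=1 | E=∅ | S=∅ | K=[addR :: fun :: subL(-4)]]
step 6: [C=6 | E=∅ | S=∅ | K=[addL(1) :: fun :: subL(-4)]]
step 7: [C=((λw. w) x) | E={x↦0} | S={0↦7} | K=[subL(-4)]]
step 8: [C=(λw. w) | E={x↦0} | S={0↦7} | K=[arg :: subL(-4)]]
step 9: [C=x | E={x↦0} | S={0↦7} | K=[fun :: subL(-4)]]
step 10: [C=w | E={w↦1, x↦0} | S={0↦7, 1↦7} | K=[subL(-4)]]
→ final value -11

Answer: -11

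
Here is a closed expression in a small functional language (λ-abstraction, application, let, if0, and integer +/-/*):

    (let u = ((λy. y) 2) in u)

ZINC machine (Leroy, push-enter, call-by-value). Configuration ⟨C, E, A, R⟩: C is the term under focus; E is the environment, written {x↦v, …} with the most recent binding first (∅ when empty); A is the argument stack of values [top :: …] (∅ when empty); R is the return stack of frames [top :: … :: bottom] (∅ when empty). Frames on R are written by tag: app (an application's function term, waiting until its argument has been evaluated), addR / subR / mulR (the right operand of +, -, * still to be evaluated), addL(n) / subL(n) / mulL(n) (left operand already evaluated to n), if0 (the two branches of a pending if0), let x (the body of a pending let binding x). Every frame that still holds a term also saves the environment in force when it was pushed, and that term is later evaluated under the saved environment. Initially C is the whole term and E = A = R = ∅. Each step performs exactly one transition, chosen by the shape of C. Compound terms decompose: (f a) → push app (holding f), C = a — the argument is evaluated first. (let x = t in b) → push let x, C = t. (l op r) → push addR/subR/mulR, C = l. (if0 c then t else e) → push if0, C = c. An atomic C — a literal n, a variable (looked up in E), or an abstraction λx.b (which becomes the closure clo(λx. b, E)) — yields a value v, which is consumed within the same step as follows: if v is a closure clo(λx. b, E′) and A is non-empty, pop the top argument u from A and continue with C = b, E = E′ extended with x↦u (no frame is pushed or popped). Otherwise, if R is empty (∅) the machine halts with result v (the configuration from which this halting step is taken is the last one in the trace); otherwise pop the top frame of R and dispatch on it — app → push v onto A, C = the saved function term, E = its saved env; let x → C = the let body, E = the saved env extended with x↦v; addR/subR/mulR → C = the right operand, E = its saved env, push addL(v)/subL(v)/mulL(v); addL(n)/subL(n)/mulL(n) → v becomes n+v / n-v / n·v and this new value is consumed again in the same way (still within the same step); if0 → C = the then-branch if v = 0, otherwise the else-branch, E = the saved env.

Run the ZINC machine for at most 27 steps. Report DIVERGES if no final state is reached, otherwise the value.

Answer: 2

Execution trace:
0. ⟨C=(let u = ((λy. y) 2) in u); E=∅; A=∅; R=∅⟩
1. ⟨C=((λy. y) 2); E=∅; A=∅; R=[let u]⟩
2. ⟨C=2; E=∅; A=∅; R=[app :: let u]⟩
3. ⟨C=(λy. y); E=∅; A=[2]; R=[let u]⟩
4. ⟨C=y; E={y↦2}; A=∅; R=[let u]⟩
5. ⟨C=u; E={u↦2}; A=∅; R=∅⟩
→ final value 2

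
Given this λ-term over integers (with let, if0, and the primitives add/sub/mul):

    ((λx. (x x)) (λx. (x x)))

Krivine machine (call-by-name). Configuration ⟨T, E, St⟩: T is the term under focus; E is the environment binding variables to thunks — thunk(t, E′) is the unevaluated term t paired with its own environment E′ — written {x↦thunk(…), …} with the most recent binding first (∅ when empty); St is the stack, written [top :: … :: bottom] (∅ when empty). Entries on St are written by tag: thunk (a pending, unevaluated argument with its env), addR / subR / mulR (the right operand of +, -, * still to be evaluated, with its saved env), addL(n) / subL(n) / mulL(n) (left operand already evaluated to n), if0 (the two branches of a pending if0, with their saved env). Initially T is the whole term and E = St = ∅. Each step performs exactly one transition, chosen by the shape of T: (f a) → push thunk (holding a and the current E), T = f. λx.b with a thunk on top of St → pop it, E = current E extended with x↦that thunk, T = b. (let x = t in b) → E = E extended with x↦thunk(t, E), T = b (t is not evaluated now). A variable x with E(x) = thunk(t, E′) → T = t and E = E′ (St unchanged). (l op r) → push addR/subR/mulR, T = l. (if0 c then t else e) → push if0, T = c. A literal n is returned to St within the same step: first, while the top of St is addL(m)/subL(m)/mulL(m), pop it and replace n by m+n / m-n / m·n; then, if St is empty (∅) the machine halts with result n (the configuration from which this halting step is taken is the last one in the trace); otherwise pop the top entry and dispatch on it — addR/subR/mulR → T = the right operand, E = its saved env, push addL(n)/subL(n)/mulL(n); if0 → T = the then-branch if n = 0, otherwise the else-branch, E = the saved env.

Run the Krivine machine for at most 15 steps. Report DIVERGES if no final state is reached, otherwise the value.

Answer: DIVERGES (no final state within 15 steps)

Machine steps:
0. <T=((λx. (x x)) (λx. (x x))), E=∅, St=∅>
1. <T=(λx. (x x)), E=∅, St=[thunk]>
2. <T=(x x), E={x↦thunk((λx. (x x)), ∅)}, St=∅>
3. <T=x, E={x↦thunk((λx. (x x)), ∅)}, St=[thunk]>
4. <T=(λx. (x x)), E=∅, St=[thunk]>
5. <T=(x x), E={x↦thunk(x, {x↦thunk((λx. (x x)), ∅)})}, St=∅>
6. <T=x, E={x↦thunk(x, {x↦thunk((λx. (x x)), ∅)})}, St=[thunk]>
7. <T=x, E={x↦thunk((λx. (x x)), ∅)}, St=[thunk]>
8. <T=(λx. (x x)), E=∅, St=[thunk]>
9. <T=(x x), E={x↦thunk(x, {x↦thunk(x, {x↦thunk((λx. (x x)), ∅)})})}, St=∅>
10. <T=x, E={x↦thunk(x, {x↦thunk(x, {x↦thunk((λx. (x x)), ∅)})})}, St=[thunk]>
11. <T=x, E={x↦thunk(x, {x↦thunk((λx. (x x)), ∅)})}, St=[thunk]>
12. <T=x, E={x↦thunk((λx. (x x)), ∅)}, St=[thunk]>
13. <T=(λx. (x x)), E=∅, St=[thunk]>
14. <T=(x x), E={x↦thunk(x, {x↦thunk(x, {x↦thunk(x, {x↦thunk((λx. (x x)), ∅)})})})}, St=∅>
15. <T=x, E={x↦thunk(x, {x↦thunk(x, {x↦thunk(x, {x↦thunk((λx. (x x)), ∅)})})})}, St=[thunk]>
→ 15 transitions taken and the configuration is still not final: no result within 15 steps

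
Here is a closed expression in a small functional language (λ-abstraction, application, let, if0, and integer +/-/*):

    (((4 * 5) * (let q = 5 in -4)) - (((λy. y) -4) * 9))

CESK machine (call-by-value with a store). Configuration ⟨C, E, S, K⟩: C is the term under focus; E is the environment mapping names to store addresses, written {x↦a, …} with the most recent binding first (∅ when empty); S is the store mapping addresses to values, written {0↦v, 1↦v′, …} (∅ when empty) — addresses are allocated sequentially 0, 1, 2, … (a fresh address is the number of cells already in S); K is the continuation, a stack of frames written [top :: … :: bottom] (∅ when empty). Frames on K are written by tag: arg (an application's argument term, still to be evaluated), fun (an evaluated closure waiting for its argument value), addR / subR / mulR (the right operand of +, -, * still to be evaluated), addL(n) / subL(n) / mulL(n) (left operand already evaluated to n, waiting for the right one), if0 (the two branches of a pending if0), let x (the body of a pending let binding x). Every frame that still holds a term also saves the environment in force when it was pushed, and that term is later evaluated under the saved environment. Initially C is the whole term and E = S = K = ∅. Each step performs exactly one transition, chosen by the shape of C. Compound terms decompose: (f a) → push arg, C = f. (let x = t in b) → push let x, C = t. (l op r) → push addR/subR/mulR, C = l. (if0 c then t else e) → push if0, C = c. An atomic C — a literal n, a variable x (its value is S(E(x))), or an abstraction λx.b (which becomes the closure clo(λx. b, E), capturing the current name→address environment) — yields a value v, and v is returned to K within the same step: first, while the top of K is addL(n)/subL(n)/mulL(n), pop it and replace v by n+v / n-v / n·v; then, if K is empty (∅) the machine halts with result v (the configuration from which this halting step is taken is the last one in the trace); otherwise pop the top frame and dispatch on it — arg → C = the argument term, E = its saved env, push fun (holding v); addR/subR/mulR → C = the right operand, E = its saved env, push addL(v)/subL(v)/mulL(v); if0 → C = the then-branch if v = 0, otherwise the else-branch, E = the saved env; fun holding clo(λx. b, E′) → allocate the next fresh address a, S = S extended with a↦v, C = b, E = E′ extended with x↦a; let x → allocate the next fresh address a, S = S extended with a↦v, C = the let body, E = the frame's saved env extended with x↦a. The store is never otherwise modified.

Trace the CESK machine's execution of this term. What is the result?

0. [C=(((4 * 5) * (let q = 5 in -4)) - (((λy. y) -4) * 9)) | E=∅ | S=∅ | K=∅]
1. [C=((4 * 5) * (let q = 5 in -4)) | E=∅ | S=∅ | K=[subR]]
2. [C=(4 * 5) | E=∅ | S=∅ | K=[mulR :: subR]]
3. [C=4 | E=∅ | S=∅ | K=[mulR :: mulR :: subR]]
4. [C=5 | E=∅ | S=∅ | K=[mulL(4) :: mulR :: subR]]
5. [C=(let q = 5 in -4) | E=∅ | S=∅ | K=[mulL(20) :: subR]]
6. [C=5 | E=∅ | S=∅ | K=[let q :: mulL(20) :: subR]]
7. [C=-4 | E={q↦0} | S={0↦5} | K=[mulL(20) :: subR]]
8. [C=(((λy. y) -4) * 9) | E=∅ | S={0↦5} | K=[subL(-80)]]
9. [C=((λy. y) -4) | E=∅ | S={0↦5} | K=[mulR :: subL(-80)]]
10. [C=(λy. y) | E=∅ | S={0↦5} | K=[arg :: mulR :: subL(-80)]]
11. [C=-4 | E=∅ | S={0↦5} | K=[fun :: mulR :: subL(-80)]]
12. [C=y | E={y↦1} | S={0↦5, 1↦-4} | K=[mulR :: subL(-80)]]
13. [C=9 | E=∅ | S={0↦5, 1↦-4} | K=[mulL(-4) :: subL(-80)]]
→ final value -44

Answer: -44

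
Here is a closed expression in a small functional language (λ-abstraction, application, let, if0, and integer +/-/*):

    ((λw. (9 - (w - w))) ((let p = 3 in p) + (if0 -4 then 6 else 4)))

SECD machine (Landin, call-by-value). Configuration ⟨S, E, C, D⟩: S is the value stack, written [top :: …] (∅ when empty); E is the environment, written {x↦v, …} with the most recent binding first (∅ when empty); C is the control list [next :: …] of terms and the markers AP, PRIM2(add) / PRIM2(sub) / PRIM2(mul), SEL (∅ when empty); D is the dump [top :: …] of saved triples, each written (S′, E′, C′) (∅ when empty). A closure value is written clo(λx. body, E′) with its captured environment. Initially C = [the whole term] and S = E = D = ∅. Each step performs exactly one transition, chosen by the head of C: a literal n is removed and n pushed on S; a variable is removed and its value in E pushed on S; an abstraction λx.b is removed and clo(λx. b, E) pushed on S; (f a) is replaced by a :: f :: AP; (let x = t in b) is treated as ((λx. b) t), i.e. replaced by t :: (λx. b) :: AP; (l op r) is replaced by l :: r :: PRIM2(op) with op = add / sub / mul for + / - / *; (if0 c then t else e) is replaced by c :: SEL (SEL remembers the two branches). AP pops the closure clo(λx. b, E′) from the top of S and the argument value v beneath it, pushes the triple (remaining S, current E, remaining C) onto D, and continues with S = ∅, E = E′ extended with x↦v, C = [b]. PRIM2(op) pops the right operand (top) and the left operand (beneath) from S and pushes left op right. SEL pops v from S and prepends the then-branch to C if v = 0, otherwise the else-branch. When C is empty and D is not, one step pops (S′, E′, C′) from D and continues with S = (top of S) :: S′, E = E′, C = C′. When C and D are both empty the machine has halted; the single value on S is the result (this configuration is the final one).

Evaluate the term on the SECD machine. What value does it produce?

Answer: 9

Machine steps:
[0] ⟨S=∅; E=∅; C=[((λw. (9 - (w - w))) ((let p = 3 in p) + (if0 -4 then 6 else 4)))]; D=∅⟩
[1] ⟨S=∅; E=∅; C=[((let p = 3 in p) + (if0 -4 then 6 else 4)) :: (λw. (9 - (w - w))) :: AP]; D=∅⟩
[2] ⟨S=∅; E=∅; C=[(let p = 3 in p) :: (if0 -4 then 6 else 4) :: PRIM2(add) :: (λw. (9 - (w - w))) :: AP]; D=∅⟩
[3] ⟨S=∅; E=∅; C=[3 :: (λp. p) :: AP :: (if0 -4 then 6 else 4) :: PRIM2(add) :: (λw. (9 - (w - w))) :: AP]; D=∅⟩
[4] ⟨S=[3]; E=∅; C=[(λp. p) :: AP :: (if0 -4 then 6 else 4) :: PRIM2(add) :: (λw. (9 - (w - w))) :: AP]; D=∅⟩
[5] ⟨S=[clo(λp. p, ∅) :: 3]; E=∅; C=[AP :: (if0 -4 then 6 else 4) :: PRIM2(add) :: (λw. (9 - (w - w))) :: AP]; D=∅⟩
[6] ⟨S=∅; E={p↦3}; C=[p]; D=[(∅, ∅, [(if0 -4 then 6 else 4) :: PRIM2(add) :: (λw. (9 - (w - w))) :: AP])]⟩
[7] ⟨S=[3]; E={p↦3}; C=∅; D=[(∅, ∅, [(if0 -4 then 6 else 4) :: PRIM2(add) :: (λw. (9 - (w - w))) :: AP])]⟩
[8] ⟨S=[3]; E=∅; C=[(if0 -4 then 6 else 4) :: PRIM2(add) :: (λw. (9 - (w - w))) :: AP]; D=∅⟩
[9] ⟨S=[3]; E=∅; C=[-4 :: SEL :: PRIM2(add) :: (λw. (9 - (w - w))) :: AP]; D=∅⟩
[10] ⟨S=[-4 :: 3]; E=∅; C=[SEL :: PRIM2(add) :: (λw. (9 - (w - w))) :: AP]; D=∅⟩
[11] ⟨S=[3]; E=∅; C=[4 :: PRIM2(add) :: (λw. (9 - (w - w))) :: AP]; D=∅⟩
[12] ⟨S=[4 :: 3]; E=∅; C=[PRIM2(add) :: (λw. (9 - (w - w))) :: AP]; D=∅⟩
[13] ⟨S=[7]; E=∅; C=[(λw. (9 - (w - w))) :: AP]; D=∅⟩
[14] ⟨S=[clo(λw. (9 - (w - w)), ∅) :: 7]; E=∅; C=[AP]; D=∅⟩
[15] ⟨S=∅; E={w↦7}; C=[(9 - (w - w))]; D=[(∅, ∅, ∅)]⟩
[16] ⟨S=∅; E={w↦7}; C=[9 :: (w - w) :: PRIM2(sub)]; D=[(∅, ∅, ∅)]⟩
[17] ⟨S=[9]; E={w↦7}; C=[(w - w) :: PRIM2(sub)]; D=[(∅, ∅, ∅)]⟩
[18] ⟨S=[9]; E={w↦7}; C=[w :: w :: PRIM2(sub) :: PRIM2(sub)]; D=[(∅, ∅, ∅)]⟩
[19] ⟨S=[7 :: 9]; E={w↦7}; C=[w :: PRIM2(sub) :: PRIM2(sub)]; D=[(∅, ∅, ∅)]⟩
[20] ⟨S=[7 :: 7 :: 9]; E={w↦7}; C=[PRIM2(sub) :: PRIM2(sub)]; D=[(∅, ∅, ∅)]⟩
[21] ⟨S=[0 :: 9]; E={w↦7}; C=[PRIM2(sub)]; D=[(∅, ∅, ∅)]⟩
[22] ⟨S=[9]; E={w↦7}; C=∅; D=[(∅, ∅, ∅)]⟩
[23] ⟨S=[9]; E=∅; C=∅; D=∅⟩
→ final value 9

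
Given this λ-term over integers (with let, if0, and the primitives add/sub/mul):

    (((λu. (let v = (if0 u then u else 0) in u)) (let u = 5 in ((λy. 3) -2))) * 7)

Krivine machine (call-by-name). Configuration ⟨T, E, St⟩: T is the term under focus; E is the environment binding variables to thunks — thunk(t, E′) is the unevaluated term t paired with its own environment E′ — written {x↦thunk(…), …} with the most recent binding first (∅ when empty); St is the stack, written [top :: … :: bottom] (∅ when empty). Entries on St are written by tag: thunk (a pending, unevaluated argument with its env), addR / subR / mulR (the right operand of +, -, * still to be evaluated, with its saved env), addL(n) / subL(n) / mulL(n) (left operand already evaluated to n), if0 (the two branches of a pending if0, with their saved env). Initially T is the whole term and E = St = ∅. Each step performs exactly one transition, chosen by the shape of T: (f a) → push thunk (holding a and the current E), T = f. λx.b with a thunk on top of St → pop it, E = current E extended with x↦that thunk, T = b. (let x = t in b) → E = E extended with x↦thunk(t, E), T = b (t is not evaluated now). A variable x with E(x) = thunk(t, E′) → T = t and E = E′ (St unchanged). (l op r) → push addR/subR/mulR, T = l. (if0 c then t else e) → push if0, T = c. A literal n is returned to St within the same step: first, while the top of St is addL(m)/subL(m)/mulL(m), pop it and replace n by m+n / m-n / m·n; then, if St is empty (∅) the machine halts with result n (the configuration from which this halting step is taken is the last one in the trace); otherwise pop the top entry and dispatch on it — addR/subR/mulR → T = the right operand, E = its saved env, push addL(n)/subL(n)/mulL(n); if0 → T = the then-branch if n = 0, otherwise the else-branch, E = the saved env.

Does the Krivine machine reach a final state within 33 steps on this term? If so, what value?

0. ⟨T=(((λu. (let v = (if0 u then u else 0) in u)) (let u = 5 in ((λy. 3) -2))) * 7); E=∅; St=∅⟩
1. ⟨T=((λu. (let v = (if0 u then u else 0) in u)) (let u = 5 in ((λy. 3) -2))); E=∅; St=[mulR]⟩
2. ⟨T=(λu. (let v = (if0 u then u else 0) in u)); E=∅; St=[thunk :: mulR]⟩
3. ⟨T=(let v = (if0 u then u else 0) in u); E={u↦thunk((let u = 5 in ((λy. 3) -2)), ∅)}; St=[mulR]⟩
4. ⟨T=u; E={v↦thunk((if0 u then u else 0), {u↦thunk((let u = 5 in ((λy. 3) -2)), ∅)}), u↦thunk((let u = 5 in ((λy. 3) -2)), ∅)}; St=[mulR]⟩
5. ⟨T=(let u = 5 in ((λy. 3) -2)); E=∅; St=[mulR]⟩
6. ⟨T=((λy. 3) -2); E={u↦thunk(5, ∅)}; St=[mulR]⟩
7. ⟨T=(λy. 3); E={u↦thunk(5, ∅)}; St=[thunk :: mulR]⟩
8. ⟨T=3; E={y↦thunk(-2, {u↦thunk(5, ∅)}), u↦thunk(5, ∅)}; St=[mulR]⟩
9. ⟨T=7; E=∅; St=[mulL(3)]⟩
→ final value 21

Answer: 21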